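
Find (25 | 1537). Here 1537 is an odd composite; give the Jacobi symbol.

Reciprocity: 25 ≡ 1 and 1537 ≡ 1 (mod 4), so (25/1537) = +(1537/25).
Reduce top mod 25: now compute (12/25).
Pull out 2^2: since 25 ≡ 1 (mod 8), (2/25) = +1, so (2/25)^2 = +1.
Reciprocity: 3 ≡ 3 and 25 ≡ 1 (mod 4), so (3/25) = +(25/3).
Reduce top mod 3: now compute (1/3).
Reached (1/3) = 1. Collecting the sign flips along the way, the symbol is +1.

1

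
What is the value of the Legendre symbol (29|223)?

1

Reciprocity: 29 ≡ 1 and 223 ≡ 3 (mod 4), so (29/223) = +(223/29).
Reduce top mod 29: now compute (20/29).
Pull out 2^2: since 29 ≡ 5 (mod 8), (2/29) = -1, so (2/29)^2 = +1.
Reciprocity: 5 ≡ 1 and 29 ≡ 1 (mod 4), so (5/29) = +(29/5).
Reduce top mod 5: now compute (4/5).
Pull out 2^2: since 5 ≡ 5 (mod 8), (2/5) = -1, so (2/5)^2 = +1.
Reached (1/5) = 1. Collecting the sign flips along the way, the symbol is +1.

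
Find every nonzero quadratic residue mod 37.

Square k = 1,…,18 (k and 37−k give the same square):
1²=1, 2²=4, 3²=9, 4²=16, 5²=25, 6²=36, 7²≡12, 8²≡27, 9²≡7, 10²≡26, 11²≡10, 12²≡33, 13²≡21, 14²≡11, 15²≡3, 16²≡34, 17²≡30, 18²≡28 (mod 37).
So the quadratic residues mod 37 are {1, 3, 4, 7, 9, 10, 11, 12, 16, 21, 25, 26, 27, 28, 30, 33, 34, 36}.

1, 3, 4, 7, 9, 10, 11, 12, 16, 21, 25, 26, 27, 28, 30, 33, 34, 36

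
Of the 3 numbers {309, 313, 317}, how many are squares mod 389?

2

(309/389) = +1 → QR.
(313/389) = +1 → QR.
(317/389) = -1 → non-residue.
Total quadratic residues among the 3: 2.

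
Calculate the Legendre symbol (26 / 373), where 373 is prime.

Euler's criterion: (26/373) ≡ 26^186 (mod 373).
26^2 ≡ 303 (mod 373)
26^4 ≡ 51 (mod 373)
26^8 ≡ 363 (mod 373)
26^16 ≡ 100 (mod 373)
26^32 ≡ 302 (mod 373)
26^64 ≡ 192 (mod 373)
26^128 ≡ 310 (mod 373)
26^186 = 26^(128+32+16+8+2) ≡ 372 (mod 373).
Result is 372 ≡ −1, so (26/373) = −1.

-1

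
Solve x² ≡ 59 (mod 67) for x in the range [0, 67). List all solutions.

27, 40

Since 67 ≡ 3 (mod 4), a square root of 59 is 59^((67+1)/4) = 59^17 mod 67.
Repeated squaring: 59^2≡64, 59^4≡9, 59^8≡14, 59^16≡62 (mod 67).
59^17 = 59^(16+1) ≡ 40 (mod 67).
Check: 40² = 1600 ≡ 59 (mod 67). The two roots are 27 and 40.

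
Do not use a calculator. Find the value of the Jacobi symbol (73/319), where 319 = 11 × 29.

1

Reciprocity: 73 ≡ 1 and 319 ≡ 3 (mod 4), so (73/319) = +(319/73).
Reduce top mod 73: now compute (27/73).
Reciprocity: 27 ≡ 3 and 73 ≡ 1 (mod 4), so (27/73) = +(73/27).
Reduce top mod 27: now compute (19/27).
Reciprocity: 19 ≡ 3 and 27 ≡ 3 (mod 4), so (19/27) = −(27/19).
Reduce top mod 19: now compute (8/19).
Pull out 2^3: since 19 ≡ 3 (mod 8), (2/19) = -1, so (2/19)^3 = -1.
Reached (1/19) = 1. Collecting the sign flips along the way, the symbol is +1.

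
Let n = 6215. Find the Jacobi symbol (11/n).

Reciprocity: 11 ≡ 3 and 6215 ≡ 3 (mod 4), so (11/6215) = −(6215/11).
Reduce top mod 11: now compute (0/11).
Top reduces to 0: gcd > 1, so the symbol is 0.

0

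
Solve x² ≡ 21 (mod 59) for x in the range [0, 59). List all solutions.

Since 59 ≡ 3 (mod 4), a square root of 21 is 21^((59+1)/4) = 21^15 mod 59.
Repeated squaring: 21^2≡28, 21^4≡17, 21^8≡53 (mod 59).
21^15 = 21^(8+4+2+1) ≡ 27 (mod 59).
Check: 27² = 729 ≡ 21 (mod 59). The two roots are 27 and 32.

27, 32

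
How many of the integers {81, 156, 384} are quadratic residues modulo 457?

(81/457) = +1 → QR.
(156/457) = -1 → non-residue.
(384/457) = +1 → QR.
Total quadratic residues among the 3: 2.

2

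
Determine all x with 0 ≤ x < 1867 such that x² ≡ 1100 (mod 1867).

788, 1079

Since 1867 ≡ 3 (mod 4), a square root of 1100 is 1100^((1867+1)/4) = 1100^467 mod 1867.
Repeated squaring: 1100^2≡184, 1100^4≡250, 1100^8≡889, 1100^16≡580, 1100^32≡340, 1100^64≡1713, 1100^128≡1312, 1100^256≡1837 (mod 1867).
1100^467 = 1100^(256+128+64+16+2+1) ≡ 1079 (mod 1867).
Check: 1079² = 1164241 ≡ 1100 (mod 1867). The two roots are 788 and 1079.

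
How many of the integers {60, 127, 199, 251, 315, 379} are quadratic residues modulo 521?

3

(60/521) = -1 → non-residue.
(127/521) = +1 → QR.
(199/521) = +1 → QR.
(251/521) = -1 → non-residue.
(315/521) = -1 → non-residue.
(379/521) = +1 → QR.
Total quadratic residues among the 6: 3.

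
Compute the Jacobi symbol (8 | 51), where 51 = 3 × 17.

Pull out 2^3: since 51 ≡ 3 (mod 8), (2/51) = -1, so (2/51)^3 = -1.
Reached (1/51) = 1. Collecting the sign flips along the way, the symbol is -1.

-1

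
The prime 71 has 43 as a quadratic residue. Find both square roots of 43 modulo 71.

16, 55

Since 71 ≡ 3 (mod 4), a square root of 43 is 43^((71+1)/4) = 43^18 mod 71.
Repeated squaring: 43^2≡3, 43^4≡9, 43^8≡10, 43^16≡29 (mod 71).
43^18 = 43^(16+2) ≡ 16 (mod 71).
Check: 16² = 256 ≡ 43 (mod 71). The two roots are 16 and 55.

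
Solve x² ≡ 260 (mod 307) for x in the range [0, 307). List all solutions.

Since 307 ≡ 3 (mod 4), a square root of 260 is 260^((307+1)/4) = 260^77 mod 307.
Repeated squaring: 260^2≡60, 260^4≡223, 260^8≡302, 260^16≡25, 260^32≡11, 260^64≡121 (mod 307).
260^77 = 260^(64+8+4+1) ≡ 227 (mod 307).
Check: 227² = 51529 ≡ 260 (mod 307). The two roots are 80 and 227.

80, 227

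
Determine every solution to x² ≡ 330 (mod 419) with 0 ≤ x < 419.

171, 248

Since 419 ≡ 3 (mod 4), a square root of 330 is 330^((419+1)/4) = 330^105 mod 419.
Repeated squaring: 330^2≡379, 330^4≡343, 330^8≡329, 330^16≡139, 330^32≡47, 330^64≡114 (mod 419).
330^105 = 330^(64+32+8+1) ≡ 248 (mod 419).
Check: 248² = 61504 ≡ 330 (mod 419). The two roots are 171 and 248.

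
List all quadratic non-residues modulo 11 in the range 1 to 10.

Square k = 1,…,5 (k and 11−k give the same square):
1²=1, 2²=4, 3²=9, 4²≡5, 5²≡3 (mod 11).
The residues are {1, 3, 4, 5, 9}; the non-residues are the remaining 5 nonzero classes.

2 6 7 8 10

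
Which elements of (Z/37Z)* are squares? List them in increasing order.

1 3 4 7 9 10 11 12 16 21 25 26 27 28 30 33 34 36

Square k = 1,…,18 (k and 37−k give the same square):
1²=1, 2²=4, 3²=9, 4²=16, 5²=25, 6²=36, 7²≡12, 8²≡27, 9²≡7, 10²≡26, 11²≡10, 12²≡33, 13²≡21, 14²≡11, 15²≡3, 16²≡34, 17²≡30, 18²≡28 (mod 37).
So the quadratic residues mod 37 are {1, 3, 4, 7, 9, 10, 11, 12, 16, 21, 25, 26, 27, 28, 30, 33, 34, 36}.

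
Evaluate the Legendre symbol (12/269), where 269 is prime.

-1

Pull out 2^2: since 269 ≡ 5 (mod 8), (2/269) = -1, so (2/269)^2 = +1.
Reciprocity: 3 ≡ 3 and 269 ≡ 1 (mod 4), so (3/269) = +(269/3).
Reduce top mod 3: now compute (2/3).
Pull out 2: since 3 ≡ 3 (mod 8), (2/3) = -1.
Reached (1/3) = 1. Collecting the sign flips along the way, the symbol is -1.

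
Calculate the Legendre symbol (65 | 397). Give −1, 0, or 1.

Reciprocity: 65 ≡ 1 and 397 ≡ 1 (mod 4), so (65/397) = +(397/65).
Reduce top mod 65: now compute (7/65).
Reciprocity: 7 ≡ 3 and 65 ≡ 1 (mod 4), so (7/65) = +(65/7).
Reduce top mod 7: now compute (2/7).
Pull out 2: since 7 ≡ 7 (mod 8), (2/7) = +1.
Reached (1/7) = 1. Collecting the sign flips along the way, the symbol is +1.

1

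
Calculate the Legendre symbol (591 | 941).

Reciprocity: 591 ≡ 3 and 941 ≡ 1 (mod 4), so (591/941) = +(941/591).
Reduce top mod 591: now compute (350/591).
Pull out 2: since 591 ≡ 7 (mod 8), (2/591) = +1.
Reciprocity: 175 ≡ 3 and 591 ≡ 3 (mod 4), so (175/591) = −(591/175).
Reduce top mod 175: now compute (66/175).
Pull out 2: since 175 ≡ 7 (mod 8), (2/175) = +1.
Reciprocity: 33 ≡ 1 and 175 ≡ 3 (mod 4), so (33/175) = +(175/33).
Reduce top mod 33: now compute (10/33).
Pull out 2: since 33 ≡ 1 (mod 8), (2/33) = +1.
Reciprocity: 5 ≡ 1 and 33 ≡ 1 (mod 4), so (5/33) = +(33/5).
Reduce top mod 5: now compute (3/5).
Reciprocity: 3 ≡ 3 and 5 ≡ 1 (mod 4), so (3/5) = +(5/3).
Reduce top mod 3: now compute (2/3).
Pull out 2: since 3 ≡ 3 (mod 8), (2/3) = -1.
Reached (1/3) = 1. Collecting the sign flips along the way, the symbol is +1.

1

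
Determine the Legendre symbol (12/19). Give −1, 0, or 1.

Pull out 2^2: since 19 ≡ 3 (mod 8), (2/19) = -1, so (2/19)^2 = +1.
Reciprocity: 3 ≡ 3 and 19 ≡ 3 (mod 4), so (3/19) = −(19/3).
Reduce top mod 3: now compute (1/3).
Reached (1/3) = 1. Collecting the sign flips along the way, the symbol is -1.

-1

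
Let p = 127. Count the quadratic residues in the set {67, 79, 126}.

(67/127) = -1 → non-residue.
(79/127) = +1 → QR.
(126/127) = -1 → non-residue.
Total quadratic residues among the 3: 1.

1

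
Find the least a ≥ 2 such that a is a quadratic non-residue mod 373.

2

(2/373) = −1, so 2 is the smallest positive non-residue mod 373.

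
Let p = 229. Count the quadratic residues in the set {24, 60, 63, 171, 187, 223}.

3

(24/229) = -1 → non-residue.
(60/229) = +1 → QR.
(63/229) = -1 → non-residue.
(171/229) = +1 → QR.
(187/229) = +1 → QR.
(223/229) = -1 → non-residue.
Total quadratic residues among the 6: 3.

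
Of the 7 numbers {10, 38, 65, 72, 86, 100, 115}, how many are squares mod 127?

4

(10/127) = -1 → non-residue.
(38/127) = +1 → QR.
(65/127) = -1 → non-residue.
(72/127) = +1 → QR.
(86/127) = -1 → non-residue.
(100/127) = +1 → QR.
(115/127) = +1 → QR.
Total quadratic residues among the 7: 4.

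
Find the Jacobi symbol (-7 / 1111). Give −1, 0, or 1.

-1

First reduce: -7 ≡ 1104 (mod 1111).
Pull out 2^4: since 1111 ≡ 7 (mod 8), (2/1111) = +1, so (2/1111)^4 = +1.
Reciprocity: 69 ≡ 1 and 1111 ≡ 3 (mod 4), so (69/1111) = +(1111/69).
Reduce top mod 69: now compute (7/69).
Reciprocity: 7 ≡ 3 and 69 ≡ 1 (mod 4), so (7/69) = +(69/7).
Reduce top mod 7: now compute (6/7).
Pull out 2: since 7 ≡ 7 (mod 8), (2/7) = +1.
Reciprocity: 3 ≡ 3 and 7 ≡ 3 (mod 4), so (3/7) = −(7/3).
Reduce top mod 3: now compute (1/3).
Reached (1/3) = 1. Collecting the sign flips along the way, the symbol is -1.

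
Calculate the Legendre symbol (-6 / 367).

First reduce: -6 ≡ 361 (mod 367).
Reciprocity: 361 ≡ 1 and 367 ≡ 3 (mod 4), so (361/367) = +(367/361).
Reduce top mod 361: now compute (6/361).
Pull out 2: since 361 ≡ 1 (mod 8), (2/361) = +1.
Reciprocity: 3 ≡ 3 and 361 ≡ 1 (mod 4), so (3/361) = +(361/3).
Reduce top mod 3: now compute (1/3).
Reached (1/3) = 1. Collecting the sign flips along the way, the symbol is +1.

1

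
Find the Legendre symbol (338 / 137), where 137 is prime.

1

Euler's criterion: (338/137) ≡ 64^68 (mod 137).
64^2 ≡ 123 (mod 137)
64^4 ≡ 59 (mod 137)
64^8 ≡ 56 (mod 137)
64^16 ≡ 122 (mod 137)
64^32 ≡ 88 (mod 137)
64^64 ≡ 72 (mod 137)
64^68 = 64^(64+4) ≡ 1 (mod 137).
Result is 1, so (338/137) = 1.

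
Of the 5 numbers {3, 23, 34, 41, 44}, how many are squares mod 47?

2

(3/47) = +1 → QR.
(23/47) = -1 → non-residue.
(34/47) = +1 → QR.
(41/47) = -1 → non-residue.
(44/47) = -1 → non-residue.
Total quadratic residues among the 5: 2.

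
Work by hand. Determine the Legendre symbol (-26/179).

Euler's criterion: (-26/179) ≡ 153^89 (mod 179).
153^2 ≡ 139 (mod 179)
153^4 ≡ 168 (mod 179)
153^8 ≡ 121 (mod 179)
153^16 ≡ 142 (mod 179)
153^32 ≡ 116 (mod 179)
153^64 ≡ 31 (mod 179)
153^89 = 153^(64+16+8+1) ≡ 1 (mod 179).
Result is 1, so (-26/179) = 1.

1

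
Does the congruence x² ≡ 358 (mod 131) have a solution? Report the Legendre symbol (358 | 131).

First reduce: 358 ≡ 96 (mod 131).
Pull out 2^5: since 131 ≡ 3 (mod 8), (2/131) = -1, so (2/131)^5 = -1.
Reciprocity: 3 ≡ 3 and 131 ≡ 3 (mod 4), so (3/131) = −(131/3).
Reduce top mod 3: now compute (2/3).
Pull out 2: since 3 ≡ 3 (mod 8), (2/3) = -1.
Reached (1/3) = 1. Collecting the sign flips along the way, the symbol is -1.

-1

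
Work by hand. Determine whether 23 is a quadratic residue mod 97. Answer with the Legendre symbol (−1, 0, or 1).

Reciprocity: 23 ≡ 3 and 97 ≡ 1 (mod 4), so (23/97) = +(97/23).
Reduce top mod 23: now compute (5/23).
Reciprocity: 5 ≡ 1 and 23 ≡ 3 (mod 4), so (5/23) = +(23/5).
Reduce top mod 5: now compute (3/5).
Reciprocity: 3 ≡ 3 and 5 ≡ 1 (mod 4), so (3/5) = +(5/3).
Reduce top mod 3: now compute (2/3).
Pull out 2: since 3 ≡ 3 (mod 8), (2/3) = -1.
Reached (1/3) = 1. Collecting the sign flips along the way, the symbol is -1.

-1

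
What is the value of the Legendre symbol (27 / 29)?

-1

Reciprocity: 27 ≡ 3 and 29 ≡ 1 (mod 4), so (27/29) = +(29/27).
Reduce top mod 27: now compute (2/27).
Pull out 2: since 27 ≡ 3 (mod 8), (2/27) = -1.
Reached (1/27) = 1. Collecting the sign flips along the way, the symbol is -1.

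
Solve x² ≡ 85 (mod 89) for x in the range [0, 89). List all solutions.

89 ≡ 1 (mod 4), so we find a root by search.
Trying successive values, 21² = 441 ≡ 85 (mod 89). The other root is 89 − 21 = 68.

21, 68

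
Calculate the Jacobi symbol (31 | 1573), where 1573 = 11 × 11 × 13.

-1

Reciprocity: 31 ≡ 3 and 1573 ≡ 1 (mod 4), so (31/1573) = +(1573/31).
Reduce top mod 31: now compute (23/31).
Reciprocity: 23 ≡ 3 and 31 ≡ 3 (mod 4), so (23/31) = −(31/23).
Reduce top mod 23: now compute (8/23).
Pull out 2^3: since 23 ≡ 7 (mod 8), (2/23) = +1, so (2/23)^3 = +1.
Reached (1/23) = 1. Collecting the sign flips along the way, the symbol is -1.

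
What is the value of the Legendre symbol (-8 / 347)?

First reduce: -8 ≡ 339 (mod 347).
Reciprocity: 339 ≡ 3 and 347 ≡ 3 (mod 4), so (339/347) = −(347/339).
Reduce top mod 339: now compute (8/339).
Pull out 2^3: since 339 ≡ 3 (mod 8), (2/339) = -1, so (2/339)^3 = -1.
Reached (1/339) = 1. Collecting the sign flips along the way, the symbol is +1.

1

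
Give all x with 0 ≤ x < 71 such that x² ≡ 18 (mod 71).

Since 71 ≡ 3 (mod 4), a square root of 18 is 18^((71+1)/4) = 18^18 mod 71.
Repeated squaring: 18^2≡40, 18^4≡38, 18^8≡24, 18^16≡8 (mod 71).
18^18 = 18^(16+2) ≡ 36 (mod 71).
Check: 36² = 1296 ≡ 18 (mod 71). The two roots are 35 and 36.

35, 36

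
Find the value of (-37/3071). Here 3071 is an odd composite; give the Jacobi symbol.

0

First reduce: -37 ≡ 3034 (mod 3071).
Pull out 2: since 3071 ≡ 7 (mod 8), (2/3071) = +1.
Reciprocity: 1517 ≡ 1 and 3071 ≡ 3 (mod 4), so (1517/3071) = +(3071/1517).
Reduce top mod 1517: now compute (37/1517).
Reciprocity: 37 ≡ 1 and 1517 ≡ 1 (mod 4), so (37/1517) = +(1517/37).
Reduce top mod 37: now compute (0/37).
Top reduces to 0: gcd > 1, so the symbol is 0.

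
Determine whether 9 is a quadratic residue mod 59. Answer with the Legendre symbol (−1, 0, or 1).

1

Reciprocity: 9 ≡ 1 and 59 ≡ 3 (mod 4), so (9/59) = +(59/9).
Reduce top mod 9: now compute (5/9).
Reciprocity: 5 ≡ 1 and 9 ≡ 1 (mod 4), so (5/9) = +(9/5).
Reduce top mod 5: now compute (4/5).
Pull out 2^2: since 5 ≡ 5 (mod 8), (2/5) = -1, so (2/5)^2 = +1.
Reached (1/5) = 1. Collecting the sign flips along the way, the symbol is +1.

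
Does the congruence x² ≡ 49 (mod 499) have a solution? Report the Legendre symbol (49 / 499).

1

Reciprocity: 49 ≡ 1 and 499 ≡ 3 (mod 4), so (49/499) = +(499/49).
Reduce top mod 49: now compute (9/49).
Reciprocity: 9 ≡ 1 and 49 ≡ 1 (mod 4), so (9/49) = +(49/9).
Reduce top mod 9: now compute (4/9).
Pull out 2^2: since 9 ≡ 1 (mod 8), (2/9) = +1, so (2/9)^2 = +1.
Reached (1/9) = 1. Collecting the sign flips along the way, the symbol is +1.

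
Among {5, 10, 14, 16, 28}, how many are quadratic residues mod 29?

(5/29) = +1 → QR.
(10/29) = -1 → non-residue.
(14/29) = -1 → non-residue.
(16/29) = +1 → QR.
(28/29) = +1 → QR.
Total quadratic residues among the 5: 3.

3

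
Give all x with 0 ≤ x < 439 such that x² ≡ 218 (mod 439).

130, 309

Since 439 ≡ 3 (mod 4), a square root of 218 is 218^((439+1)/4) = 218^110 mod 439.
Repeated squaring: 218^2≡112, 218^4≡252, 218^8≡288, 218^16≡412, 218^32≡290, 218^64≡251 (mod 439).
218^110 = 218^(64+32+8+4+2) ≡ 130 (mod 439).
Check: 130² = 16900 ≡ 218 (mod 439). The two roots are 130 and 309.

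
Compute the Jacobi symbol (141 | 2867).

0

Reciprocity: 141 ≡ 1 and 2867 ≡ 3 (mod 4), so (141/2867) = +(2867/141).
Reduce top mod 141: now compute (47/141).
Reciprocity: 47 ≡ 3 and 141 ≡ 1 (mod 4), so (47/141) = +(141/47).
Reduce top mod 47: now compute (0/47).
Top reduces to 0: gcd > 1, so the symbol is 0.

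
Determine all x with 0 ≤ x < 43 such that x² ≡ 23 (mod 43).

Since 43 ≡ 3 (mod 4), a square root of 23 is 23^((43+1)/4) = 23^11 mod 43.
Repeated squaring: 23^2≡13, 23^4≡40, 23^8≡9 (mod 43).
23^11 = 23^(8+2+1) ≡ 25 (mod 43).
Check: 25² = 625 ≡ 23 (mod 43). The two roots are 18 and 25.

18, 25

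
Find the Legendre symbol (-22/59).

-1

First reduce: -22 ≡ 37 (mod 59).
Reciprocity: 37 ≡ 1 and 59 ≡ 3 (mod 4), so (37/59) = +(59/37).
Reduce top mod 37: now compute (22/37).
Pull out 2: since 37 ≡ 5 (mod 8), (2/37) = -1.
Reciprocity: 11 ≡ 3 and 37 ≡ 1 (mod 4), so (11/37) = +(37/11).
Reduce top mod 11: now compute (4/11).
Pull out 2^2: since 11 ≡ 3 (mod 8), (2/11) = -1, so (2/11)^2 = +1.
Reached (1/11) = 1. Collecting the sign flips along the way, the symbol is -1.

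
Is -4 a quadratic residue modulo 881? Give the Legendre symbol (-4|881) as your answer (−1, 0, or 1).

1

First reduce: -4 ≡ 877 (mod 881).
Reciprocity: 877 ≡ 1 and 881 ≡ 1 (mod 4), so (877/881) = +(881/877).
Reduce top mod 877: now compute (4/877).
Pull out 2^2: since 877 ≡ 5 (mod 8), (2/877) = -1, so (2/877)^2 = +1.
Reached (1/877) = 1. Collecting the sign flips along the way, the symbol is +1.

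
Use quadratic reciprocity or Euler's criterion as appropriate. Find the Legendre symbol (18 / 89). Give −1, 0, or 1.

1

Euler's criterion: (18/89) ≡ 18^44 (mod 89).
18^2 ≡ 57 (mod 89)
18^4 ≡ 45 (mod 89)
18^8 ≡ 67 (mod 89)
18^16 ≡ 39 (mod 89)
18^32 ≡ 8 (mod 89)
18^44 = 18^(32+8+4) ≡ 1 (mod 89).
Result is 1, so (18/89) = 1.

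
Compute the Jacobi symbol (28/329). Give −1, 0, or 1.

Pull out 2^2: since 329 ≡ 1 (mod 8), (2/329) = +1, so (2/329)^2 = +1.
Reciprocity: 7 ≡ 3 and 329 ≡ 1 (mod 4), so (7/329) = +(329/7).
Reduce top mod 7: now compute (0/7).
Top reduces to 0: gcd > 1, so the symbol is 0.

0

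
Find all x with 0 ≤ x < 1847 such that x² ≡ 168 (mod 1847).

469, 1378

Since 1847 ≡ 3 (mod 4), a square root of 168 is 168^((1847+1)/4) = 168^462 mod 1847.
Repeated squaring: 168^2≡519, 168^4≡1546, 168^8≡98, 168^16≡369, 168^32≡1330, 168^64≡1321, 168^128≡1473, 168^256≡1351 (mod 1847).
168^462 = 168^(256+128+64+8+4+2) ≡ 469 (mod 1847).
Check: 469² = 219961 ≡ 168 (mod 1847). The two roots are 469 and 1378.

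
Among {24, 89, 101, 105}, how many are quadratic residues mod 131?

(24/131) = -1 → non-residue.
(89/131) = +1 → QR.
(101/131) = +1 → QR.
(105/131) = +1 → QR.
Total quadratic residues among the 4: 3.

3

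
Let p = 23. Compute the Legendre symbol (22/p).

Pull out 2: since 23 ≡ 7 (mod 8), (2/23) = +1.
Reciprocity: 11 ≡ 3 and 23 ≡ 3 (mod 4), so (11/23) = −(23/11).
Reduce top mod 11: now compute (1/11).
Reached (1/11) = 1. Collecting the sign flips along the way, the symbol is -1.

-1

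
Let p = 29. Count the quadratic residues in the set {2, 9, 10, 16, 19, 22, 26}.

(2/29) = -1 → non-residue.
(9/29) = +1 → QR.
(10/29) = -1 → non-residue.
(16/29) = +1 → QR.
(19/29) = -1 → non-residue.
(22/29) = +1 → QR.
(26/29) = -1 → non-residue.
Total quadratic residues among the 7: 3.

3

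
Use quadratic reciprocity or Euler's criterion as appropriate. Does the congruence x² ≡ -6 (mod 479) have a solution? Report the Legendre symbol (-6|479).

Euler's criterion: (-6/479) ≡ 473^239 (mod 479).
473^2 ≡ 36 (mod 479)
473^4 ≡ 338 (mod 479)
473^8 ≡ 242 (mod 479)
473^16 ≡ 126 (mod 479)
473^32 ≡ 69 (mod 479)
473^64 ≡ 450 (mod 479)
473^128 ≡ 362 (mod 479)
473^239 = 473^(128+64+32+8+4+2+1) ≡ 478 (mod 479).
Result is 478 ≡ −1, so (-6/479) = −1.

-1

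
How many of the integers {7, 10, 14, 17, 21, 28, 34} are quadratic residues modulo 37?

5

(7/37) = +1 → QR.
(10/37) = +1 → QR.
(14/37) = -1 → non-residue.
(17/37) = -1 → non-residue.
(21/37) = +1 → QR.
(28/37) = +1 → QR.
(34/37) = +1 → QR.
Total quadratic residues among the 7: 5.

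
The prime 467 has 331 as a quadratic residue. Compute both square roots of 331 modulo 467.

Since 467 ≡ 3 (mod 4), a square root of 331 is 331^((467+1)/4) = 331^117 mod 467.
Repeated squaring: 331^2≡283, 331^4≡232, 331^8≡119, 331^16≡151, 331^32≡385, 331^64≡186 (mod 467).
331^117 = 331^(64+32+16+4+1) ≡ 407 (mod 467).
Check: 407² = 165649 ≡ 331 (mod 467). The two roots are 60 and 407.

60, 407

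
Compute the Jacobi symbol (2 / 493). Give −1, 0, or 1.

Pull out 2: since 493 ≡ 5 (mod 8), (2/493) = -1.
Reached (1/493) = 1. Collecting the sign flips along the way, the symbol is -1.

-1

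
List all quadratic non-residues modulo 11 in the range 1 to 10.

2 6 7 8 10

Square k = 1,…,5 (k and 11−k give the same square):
1²=1, 2²=4, 3²=9, 4²≡5, 5²≡3 (mod 11).
The residues are {1, 3, 4, 5, 9}; the non-residues are the remaining 5 nonzero classes.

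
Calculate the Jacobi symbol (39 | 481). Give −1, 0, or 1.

Reciprocity: 39 ≡ 3 and 481 ≡ 1 (mod 4), so (39/481) = +(481/39).
Reduce top mod 39: now compute (13/39).
Reciprocity: 13 ≡ 1 and 39 ≡ 3 (mod 4), so (13/39) = +(39/13).
Reduce top mod 13: now compute (0/13).
Top reduces to 0: gcd > 1, so the symbol is 0.

0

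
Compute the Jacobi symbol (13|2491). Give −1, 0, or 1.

-1

Reciprocity: 13 ≡ 1 and 2491 ≡ 3 (mod 4), so (13/2491) = +(2491/13).
Reduce top mod 13: now compute (8/13).
Pull out 2^3: since 13 ≡ 5 (mod 8), (2/13) = -1, so (2/13)^3 = -1.
Reached (1/13) = 1. Collecting the sign flips along the way, the symbol is -1.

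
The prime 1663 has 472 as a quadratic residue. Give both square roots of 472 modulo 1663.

824, 839

Since 1663 ≡ 3 (mod 4), a square root of 472 is 472^((1663+1)/4) = 472^416 mod 1663.
Repeated squaring: 472^2≡1605, 472^4≡38, 472^8≡1444, 472^16≡1397, 472^32≡910, 472^64≡1589, 472^128≡487, 472^256≡1023 (mod 1663).
472^416 = 472^(256+128+32) ≡ 839 (mod 1663).
Check: 839² = 703921 ≡ 472 (mod 1663). The two roots are 824 and 839.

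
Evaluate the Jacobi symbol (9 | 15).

Reciprocity: 9 ≡ 1 and 15 ≡ 3 (mod 4), so (9/15) = +(15/9).
Reduce top mod 9: now compute (6/9).
Pull out 2: since 9 ≡ 1 (mod 8), (2/9) = +1.
Reciprocity: 3 ≡ 3 and 9 ≡ 1 (mod 4), so (3/9) = +(9/3).
Reduce top mod 3: now compute (0/3).
Top reduces to 0: gcd > 1, so the symbol is 0.

0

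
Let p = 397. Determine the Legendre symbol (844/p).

First reduce: 844 ≡ 50 (mod 397).
Pull out 2: since 397 ≡ 5 (mod 8), (2/397) = -1.
Reciprocity: 25 ≡ 1 and 397 ≡ 1 (mod 4), so (25/397) = +(397/25).
Reduce top mod 25: now compute (22/25).
Pull out 2: since 25 ≡ 1 (mod 8), (2/25) = +1.
Reciprocity: 11 ≡ 3 and 25 ≡ 1 (mod 4), so (11/25) = +(25/11).
Reduce top mod 11: now compute (3/11).
Reciprocity: 3 ≡ 3 and 11 ≡ 3 (mod 4), so (3/11) = −(11/3).
Reduce top mod 3: now compute (2/3).
Pull out 2: since 3 ≡ 3 (mod 8), (2/3) = -1.
Reached (1/3) = 1. Collecting the sign flips along the way, the symbol is -1.

-1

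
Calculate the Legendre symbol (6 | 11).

-1

Euler's criterion: (6/11) ≡ 6^5 (mod 11).
6^2 ≡ 3 (mod 11)
6^4 ≡ 9 (mod 11)
6^5 = 6^(4+1) ≡ 10 (mod 11).
Result is 10 ≡ −1, so (6/11) = −1.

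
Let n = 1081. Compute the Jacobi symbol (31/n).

Reciprocity: 31 ≡ 3 and 1081 ≡ 1 (mod 4), so (31/1081) = +(1081/31).
Reduce top mod 31: now compute (27/31).
Reciprocity: 27 ≡ 3 and 31 ≡ 3 (mod 4), so (27/31) = −(31/27).
Reduce top mod 27: now compute (4/27).
Pull out 2^2: since 27 ≡ 3 (mod 8), (2/27) = -1, so (2/27)^2 = +1.
Reached (1/27) = 1. Collecting the sign flips along the way, the symbol is -1.

-1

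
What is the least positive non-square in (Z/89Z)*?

(2/89) = +1, so 2 is a residue.
(3/89) = −1, so 3 is the smallest positive non-residue mod 89.

3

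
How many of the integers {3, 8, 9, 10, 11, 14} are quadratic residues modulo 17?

2

(3/17) = -1 → non-residue.
(8/17) = +1 → QR.
(9/17) = +1 → QR.
(10/17) = -1 → non-residue.
(11/17) = -1 → non-residue.
(14/17) = -1 → non-residue.
Total quadratic residues among the 6: 2.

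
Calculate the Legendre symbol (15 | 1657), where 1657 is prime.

Reciprocity: 15 ≡ 3 and 1657 ≡ 1 (mod 4), so (15/1657) = +(1657/15).
Reduce top mod 15: now compute (7/15).
Reciprocity: 7 ≡ 3 and 15 ≡ 3 (mod 4), so (7/15) = −(15/7).
Reduce top mod 7: now compute (1/7).
Reached (1/7) = 1. Collecting the sign flips along the way, the symbol is -1.

-1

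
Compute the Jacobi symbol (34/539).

Pull out 2: since 539 ≡ 3 (mod 8), (2/539) = -1.
Reciprocity: 17 ≡ 1 and 539 ≡ 3 (mod 4), so (17/539) = +(539/17).
Reduce top mod 17: now compute (12/17).
Pull out 2^2: since 17 ≡ 1 (mod 8), (2/17) = +1, so (2/17)^2 = +1.
Reciprocity: 3 ≡ 3 and 17 ≡ 1 (mod 4), so (3/17) = +(17/3).
Reduce top mod 3: now compute (2/3).
Pull out 2: since 3 ≡ 3 (mod 8), (2/3) = -1.
Reached (1/3) = 1. Collecting the sign flips along the way, the symbol is +1.

1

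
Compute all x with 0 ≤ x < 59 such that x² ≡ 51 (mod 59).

13, 46

Since 59 ≡ 3 (mod 4), a square root of 51 is 51^((59+1)/4) = 51^15 mod 59.
Repeated squaring: 51^2≡5, 51^4≡25, 51^8≡35 (mod 59).
51^15 = 51^(8+4+2+1) ≡ 46 (mod 59).
Check: 46² = 2116 ≡ 51 (mod 59). The two roots are 13 and 46.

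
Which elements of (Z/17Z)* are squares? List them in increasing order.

1, 2, 4, 8, 9, 13, 15, 16

Square k = 1,…,8 (k and 17−k give the same square):
1²=1, 2²=4, 3²=9, 4²=16, 5²≡8, 6²≡2, 7²≡15, 8²≡13 (mod 17).
So the quadratic residues mod 17 are {1, 2, 4, 8, 9, 13, 15, 16}.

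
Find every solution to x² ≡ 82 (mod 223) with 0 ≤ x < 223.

64, 159

Since 223 ≡ 3 (mod 4), a square root of 82 is 82^((223+1)/4) = 82^56 mod 223.
Repeated squaring: 82^2≡34, 82^4≡41, 82^8≡120, 82^16≡128, 82^32≡105 (mod 223).
82^56 = 82^(32+16+8) ≡ 64 (mod 223).
Check: 64² = 4096 ≡ 82 (mod 223). The two roots are 64 and 159.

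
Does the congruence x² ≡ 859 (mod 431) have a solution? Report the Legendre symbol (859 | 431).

First reduce: 859 ≡ 428 (mod 431).
Pull out 2^2: since 431 ≡ 7 (mod 8), (2/431) = +1, so (2/431)^2 = +1.
Reciprocity: 107 ≡ 3 and 431 ≡ 3 (mod 4), so (107/431) = −(431/107).
Reduce top mod 107: now compute (3/107).
Reciprocity: 3 ≡ 3 and 107 ≡ 3 (mod 4), so (3/107) = −(107/3).
Reduce top mod 3: now compute (2/3).
Pull out 2: since 3 ≡ 3 (mod 8), (2/3) = -1.
Reached (1/3) = 1. Collecting the sign flips along the way, the symbol is -1.

-1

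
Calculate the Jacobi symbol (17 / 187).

Reciprocity: 17 ≡ 1 and 187 ≡ 3 (mod 4), so (17/187) = +(187/17).
Reduce top mod 17: now compute (0/17).
Top reduces to 0: gcd > 1, so the symbol is 0.

0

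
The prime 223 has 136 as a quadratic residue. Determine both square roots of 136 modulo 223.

59, 164

Since 223 ≡ 3 (mod 4), a square root of 136 is 136^((223+1)/4) = 136^56 mod 223.
Repeated squaring: 136^2≡210, 136^4≡169, 136^8≡17, 136^16≡66, 136^32≡119 (mod 223).
136^56 = 136^(32+16+8) ≡ 164 (mod 223).
Check: 164² = 26896 ≡ 136 (mod 223). The two roots are 59 and 164.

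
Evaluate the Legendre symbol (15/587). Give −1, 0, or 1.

Reciprocity: 15 ≡ 3 and 587 ≡ 3 (mod 4), so (15/587) = −(587/15).
Reduce top mod 15: now compute (2/15).
Pull out 2: since 15 ≡ 7 (mod 8), (2/15) = +1.
Reached (1/15) = 1. Collecting the sign flips along the way, the symbol is -1.

-1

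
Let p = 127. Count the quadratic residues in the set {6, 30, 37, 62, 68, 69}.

5

(6/127) = -1 → non-residue.
(30/127) = +1 → QR.
(37/127) = +1 → QR.
(62/127) = +1 → QR.
(68/127) = +1 → QR.
(69/127) = +1 → QR.
Total quadratic residues among the 6: 5.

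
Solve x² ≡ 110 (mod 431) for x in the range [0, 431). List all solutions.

Since 431 ≡ 3 (mod 4), a square root of 110 is 110^((431+1)/4) = 110^108 mod 431.
Repeated squaring: 110^2≡32, 110^4≡162, 110^8≡384, 110^16≡54, 110^32≡330, 110^64≡288 (mod 431).
110^108 = 110^(64+32+8+4) ≡ 217 (mod 431).
Check: 217² = 47089 ≡ 110 (mod 431). The two roots are 214 and 217.

214, 217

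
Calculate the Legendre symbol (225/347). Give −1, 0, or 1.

Reciprocity: 225 ≡ 1 and 347 ≡ 3 (mod 4), so (225/347) = +(347/225).
Reduce top mod 225: now compute (122/225).
Pull out 2: since 225 ≡ 1 (mod 8), (2/225) = +1.
Reciprocity: 61 ≡ 1 and 225 ≡ 1 (mod 4), so (61/225) = +(225/61).
Reduce top mod 61: now compute (42/61).
Pull out 2: since 61 ≡ 5 (mod 8), (2/61) = -1.
Reciprocity: 21 ≡ 1 and 61 ≡ 1 (mod 4), so (21/61) = +(61/21).
Reduce top mod 21: now compute (19/21).
Reciprocity: 19 ≡ 3 and 21 ≡ 1 (mod 4), so (19/21) = +(21/19).
Reduce top mod 19: now compute (2/19).
Pull out 2: since 19 ≡ 3 (mod 8), (2/19) = -1.
Reached (1/19) = 1. Collecting the sign flips along the way, the symbol is +1.

1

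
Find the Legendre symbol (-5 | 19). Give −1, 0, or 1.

First reduce: -5 ≡ 14 (mod 19).
Pull out 2: since 19 ≡ 3 (mod 8), (2/19) = -1.
Reciprocity: 7 ≡ 3 and 19 ≡ 3 (mod 4), so (7/19) = −(19/7).
Reduce top mod 7: now compute (5/7).
Reciprocity: 5 ≡ 1 and 7 ≡ 3 (mod 4), so (5/7) = +(7/5).
Reduce top mod 5: now compute (2/5).
Pull out 2: since 5 ≡ 5 (mod 8), (2/5) = -1.
Reached (1/5) = 1. Collecting the sign flips along the way, the symbol is -1.

-1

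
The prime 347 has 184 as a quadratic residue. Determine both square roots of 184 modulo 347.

35, 312

Since 347 ≡ 3 (mod 4), a square root of 184 is 184^((347+1)/4) = 184^87 mod 347.
Repeated squaring: 184^2≡197, 184^4≡292, 184^8≡249, 184^16≡235, 184^32≡52, 184^64≡275 (mod 347).
184^87 = 184^(64+16+4+2+1) ≡ 35 (mod 347).
Check: 35² = 1225 ≡ 184 (mod 347). The two roots are 35 and 312.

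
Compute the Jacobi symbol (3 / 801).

0

Reciprocity: 3 ≡ 3 and 801 ≡ 1 (mod 4), so (3/801) = +(801/3).
Reduce top mod 3: now compute (0/3).
Top reduces to 0: gcd > 1, so the symbol is 0.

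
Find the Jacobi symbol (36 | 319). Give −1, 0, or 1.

1

Pull out 2^2: since 319 ≡ 7 (mod 8), (2/319) = +1, so (2/319)^2 = +1.
Reciprocity: 9 ≡ 1 and 319 ≡ 3 (mod 4), so (9/319) = +(319/9).
Reduce top mod 9: now compute (4/9).
Pull out 2^2: since 9 ≡ 1 (mod 8), (2/9) = +1, so (2/9)^2 = +1.
Reached (1/9) = 1. Collecting the sign flips along the way, the symbol is +1.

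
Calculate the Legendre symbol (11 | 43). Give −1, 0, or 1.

Reciprocity: 11 ≡ 3 and 43 ≡ 3 (mod 4), so (11/43) = −(43/11).
Reduce top mod 11: now compute (10/11).
Pull out 2: since 11 ≡ 3 (mod 8), (2/11) = -1.
Reciprocity: 5 ≡ 1 and 11 ≡ 3 (mod 4), so (5/11) = +(11/5).
Reduce top mod 5: now compute (1/5).
Reached (1/5) = 1. Collecting the sign flips along the way, the symbol is +1.

1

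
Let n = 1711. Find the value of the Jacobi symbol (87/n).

0

Reciprocity: 87 ≡ 3 and 1711 ≡ 3 (mod 4), so (87/1711) = −(1711/87).
Reduce top mod 87: now compute (58/87).
Pull out 2: since 87 ≡ 7 (mod 8), (2/87) = +1.
Reciprocity: 29 ≡ 1 and 87 ≡ 3 (mod 4), so (29/87) = +(87/29).
Reduce top mod 29: now compute (0/29).
Top reduces to 0: gcd > 1, so the symbol is 0.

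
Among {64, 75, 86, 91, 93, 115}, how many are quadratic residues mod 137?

(64/137) = +1 → QR.
(75/137) = -1 → non-residue.
(86/137) = -1 → non-residue.
(91/137) = -1 → non-residue.
(93/137) = +1 → QR.
(115/137) = +1 → QR.
Total quadratic residues among the 6: 3.

3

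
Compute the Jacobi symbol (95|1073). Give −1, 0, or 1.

-1

Reciprocity: 95 ≡ 3 and 1073 ≡ 1 (mod 4), so (95/1073) = +(1073/95).
Reduce top mod 95: now compute (28/95).
Pull out 2^2: since 95 ≡ 7 (mod 8), (2/95) = +1, so (2/95)^2 = +1.
Reciprocity: 7 ≡ 3 and 95 ≡ 3 (mod 4), so (7/95) = −(95/7).
Reduce top mod 7: now compute (4/7).
Pull out 2^2: since 7 ≡ 7 (mod 8), (2/7) = +1, so (2/7)^2 = +1.
Reached (1/7) = 1. Collecting the sign flips along the way, the symbol is -1.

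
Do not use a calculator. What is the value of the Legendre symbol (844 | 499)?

First reduce: 844 ≡ 345 (mod 499).
Reciprocity: 345 ≡ 1 and 499 ≡ 3 (mod 4), so (345/499) = +(499/345).
Reduce top mod 345: now compute (154/345).
Pull out 2: since 345 ≡ 1 (mod 8), (2/345) = +1.
Reciprocity: 77 ≡ 1 and 345 ≡ 1 (mod 4), so (77/345) = +(345/77).
Reduce top mod 77: now compute (37/77).
Reciprocity: 37 ≡ 1 and 77 ≡ 1 (mod 4), so (37/77) = +(77/37).
Reduce top mod 37: now compute (3/37).
Reciprocity: 3 ≡ 3 and 37 ≡ 1 (mod 4), so (3/37) = +(37/3).
Reduce top mod 3: now compute (1/3).
Reached (1/3) = 1. Collecting the sign flips along the way, the symbol is +1.

1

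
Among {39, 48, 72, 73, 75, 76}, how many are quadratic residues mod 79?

(39/79) = -1 → non-residue.
(48/79) = -1 → non-residue.
(72/79) = +1 → QR.
(73/79) = +1 → QR.
(75/79) = -1 → non-residue.
(76/79) = +1 → QR.
Total quadratic residues among the 6: 3.

3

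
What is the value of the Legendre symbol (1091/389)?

1

First reduce: 1091 ≡ 313 (mod 389).
Reciprocity: 313 ≡ 1 and 389 ≡ 1 (mod 4), so (313/389) = +(389/313).
Reduce top mod 313: now compute (76/313).
Pull out 2^2: since 313 ≡ 1 (mod 8), (2/313) = +1, so (2/313)^2 = +1.
Reciprocity: 19 ≡ 3 and 313 ≡ 1 (mod 4), so (19/313) = +(313/19).
Reduce top mod 19: now compute (9/19).
Reciprocity: 9 ≡ 1 and 19 ≡ 3 (mod 4), so (9/19) = +(19/9).
Reduce top mod 9: now compute (1/9).
Reached (1/9) = 1. Collecting the sign flips along the way, the symbol is +1.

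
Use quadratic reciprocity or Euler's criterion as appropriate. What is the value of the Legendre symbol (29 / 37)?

Reciprocity: 29 ≡ 1 and 37 ≡ 1 (mod 4), so (29/37) = +(37/29).
Reduce top mod 29: now compute (8/29).
Pull out 2^3: since 29 ≡ 5 (mod 8), (2/29) = -1, so (2/29)^3 = -1.
Reached (1/29) = 1. Collecting the sign flips along the way, the symbol is -1.

-1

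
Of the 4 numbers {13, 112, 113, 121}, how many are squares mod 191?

2

(13/191) = +1 → QR.
(112/191) = -1 → non-residue.
(113/191) = -1 → non-residue.
(121/191) = +1 → QR.
Total quadratic residues among the 4: 2.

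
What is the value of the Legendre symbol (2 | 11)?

-1

Euler's criterion: (2/11) ≡ 2^5 (mod 11).
2^2 ≡ 4 (mod 11)
2^4 ≡ 5 (mod 11)
2^5 = 2^(4+1) ≡ 10 (mod 11).
Result is 10 ≡ −1, so (2/11) = −1.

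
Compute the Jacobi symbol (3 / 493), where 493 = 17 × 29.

Reciprocity: 3 ≡ 3 and 493 ≡ 1 (mod 4), so (3/493) = +(493/3).
Reduce top mod 3: now compute (1/3).
Reached (1/3) = 1. Collecting the sign flips along the way, the symbol is +1.

1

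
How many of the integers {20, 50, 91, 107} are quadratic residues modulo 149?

2

(20/149) = +1 → QR.
(50/149) = -1 → non-residue.
(91/149) = -1 → non-residue.
(107/149) = +1 → QR.
Total quadratic residues among the 4: 2.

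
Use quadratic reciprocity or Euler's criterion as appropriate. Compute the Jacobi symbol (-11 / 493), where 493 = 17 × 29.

First reduce: -11 ≡ 482 (mod 493).
Pull out 2: since 493 ≡ 5 (mod 8), (2/493) = -1.
Reciprocity: 241 ≡ 1 and 493 ≡ 1 (mod 4), so (241/493) = +(493/241).
Reduce top mod 241: now compute (11/241).
Reciprocity: 11 ≡ 3 and 241 ≡ 1 (mod 4), so (11/241) = +(241/11).
Reduce top mod 11: now compute (10/11).
Pull out 2: since 11 ≡ 3 (mod 8), (2/11) = -1.
Reciprocity: 5 ≡ 1 and 11 ≡ 3 (mod 4), so (5/11) = +(11/5).
Reduce top mod 5: now compute (1/5).
Reached (1/5) = 1. Collecting the sign flips along the way, the symbol is +1.

1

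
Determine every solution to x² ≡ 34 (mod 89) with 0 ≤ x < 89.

37, 52

89 ≡ 1 (mod 4), so we find a root by search.
Trying successive values, 37² = 1369 ≡ 34 (mod 89). The other root is 89 − 37 = 52.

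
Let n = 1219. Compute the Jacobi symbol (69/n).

0

Reciprocity: 69 ≡ 1 and 1219 ≡ 3 (mod 4), so (69/1219) = +(1219/69).
Reduce top mod 69: now compute (46/69).
Pull out 2: since 69 ≡ 5 (mod 8), (2/69) = -1.
Reciprocity: 23 ≡ 3 and 69 ≡ 1 (mod 4), so (23/69) = +(69/23).
Reduce top mod 23: now compute (0/23).
Top reduces to 0: gcd > 1, so the symbol is 0.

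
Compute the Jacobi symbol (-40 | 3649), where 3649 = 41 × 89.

First reduce: -40 ≡ 3609 (mod 3649).
Reciprocity: 3609 ≡ 1 and 3649 ≡ 1 (mod 4), so (3609/3649) = +(3649/3609).
Reduce top mod 3609: now compute (40/3609).
Pull out 2^3: since 3609 ≡ 1 (mod 8), (2/3609) = +1, so (2/3609)^3 = +1.
Reciprocity: 5 ≡ 1 and 3609 ≡ 1 (mod 4), so (5/3609) = +(3609/5).
Reduce top mod 5: now compute (4/5).
Pull out 2^2: since 5 ≡ 5 (mod 8), (2/5) = -1, so (2/5)^2 = +1.
Reached (1/5) = 1. Collecting the sign flips along the way, the symbol is +1.

1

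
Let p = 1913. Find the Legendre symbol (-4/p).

1

First reduce: -4 ≡ 1909 (mod 1913).
Reciprocity: 1909 ≡ 1 and 1913 ≡ 1 (mod 4), so (1909/1913) = +(1913/1909).
Reduce top mod 1909: now compute (4/1909).
Pull out 2^2: since 1909 ≡ 5 (mod 8), (2/1909) = -1, so (2/1909)^2 = +1.
Reached (1/1909) = 1. Collecting the sign flips along the way, the symbol is +1.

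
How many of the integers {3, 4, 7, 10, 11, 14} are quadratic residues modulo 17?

(3/17) = -1 → non-residue.
(4/17) = +1 → QR.
(7/17) = -1 → non-residue.
(10/17) = -1 → non-residue.
(11/17) = -1 → non-residue.
(14/17) = -1 → non-residue.
Total quadratic residues among the 6: 1.

1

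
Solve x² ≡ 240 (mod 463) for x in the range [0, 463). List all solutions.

59, 404

Since 463 ≡ 3 (mod 4), a square root of 240 is 240^((463+1)/4) = 240^116 mod 463.
Repeated squaring: 240^2≡188, 240^4≡156, 240^8≡260, 240^16≡2, 240^32≡4, 240^64≡16 (mod 463).
240^116 = 240^(64+32+16+4) ≡ 59 (mod 463).
Check: 59² = 3481 ≡ 240 (mod 463). The two roots are 59 and 404.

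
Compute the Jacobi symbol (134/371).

1

Pull out 2: since 371 ≡ 3 (mod 8), (2/371) = -1.
Reciprocity: 67 ≡ 3 and 371 ≡ 3 (mod 4), so (67/371) = −(371/67).
Reduce top mod 67: now compute (36/67).
Pull out 2^2: since 67 ≡ 3 (mod 8), (2/67) = -1, so (2/67)^2 = +1.
Reciprocity: 9 ≡ 1 and 67 ≡ 3 (mod 4), so (9/67) = +(67/9).
Reduce top mod 9: now compute (4/9).
Pull out 2^2: since 9 ≡ 1 (mod 8), (2/9) = +1, so (2/9)^2 = +1.
Reached (1/9) = 1. Collecting the sign flips along the way, the symbol is +1.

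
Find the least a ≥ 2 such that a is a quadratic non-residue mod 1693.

2

(2/1693) = −1, so 2 is the smallest positive non-residue mod 1693.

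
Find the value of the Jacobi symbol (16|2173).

Pull out 2^4: since 2173 ≡ 5 (mod 8), (2/2173) = -1, so (2/2173)^4 = +1.
Reached (1/2173) = 1. Collecting the sign flips along the way, the symbol is +1.

1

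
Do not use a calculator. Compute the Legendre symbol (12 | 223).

Pull out 2^2: since 223 ≡ 7 (mod 8), (2/223) = +1, so (2/223)^2 = +1.
Reciprocity: 3 ≡ 3 and 223 ≡ 3 (mod 4), so (3/223) = −(223/3).
Reduce top mod 3: now compute (1/3).
Reached (1/3) = 1. Collecting the sign flips along the way, the symbol is -1.

-1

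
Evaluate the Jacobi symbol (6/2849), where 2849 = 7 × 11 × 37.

Pull out 2: since 2849 ≡ 1 (mod 8), (2/2849) = +1.
Reciprocity: 3 ≡ 3 and 2849 ≡ 1 (mod 4), so (3/2849) = +(2849/3).
Reduce top mod 3: now compute (2/3).
Pull out 2: since 3 ≡ 3 (mod 8), (2/3) = -1.
Reached (1/3) = 1. Collecting the sign flips along the way, the symbol is -1.

-1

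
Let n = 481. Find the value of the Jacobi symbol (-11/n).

-1

First reduce: -11 ≡ 470 (mod 481).
Pull out 2: since 481 ≡ 1 (mod 8), (2/481) = +1.
Reciprocity: 235 ≡ 3 and 481 ≡ 1 (mod 4), so (235/481) = +(481/235).
Reduce top mod 235: now compute (11/235).
Reciprocity: 11 ≡ 3 and 235 ≡ 3 (mod 4), so (11/235) = −(235/11).
Reduce top mod 11: now compute (4/11).
Pull out 2^2: since 11 ≡ 3 (mod 8), (2/11) = -1, so (2/11)^2 = +1.
Reached (1/11) = 1. Collecting the sign flips along the way, the symbol is -1.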